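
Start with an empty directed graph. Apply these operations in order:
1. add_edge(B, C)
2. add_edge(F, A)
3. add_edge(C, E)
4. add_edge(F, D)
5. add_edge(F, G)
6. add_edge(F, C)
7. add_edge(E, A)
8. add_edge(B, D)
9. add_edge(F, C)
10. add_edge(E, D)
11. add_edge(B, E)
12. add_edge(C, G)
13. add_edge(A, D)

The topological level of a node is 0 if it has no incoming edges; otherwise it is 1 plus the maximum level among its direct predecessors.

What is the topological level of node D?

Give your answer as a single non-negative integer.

Op 1: add_edge(B, C). Edges now: 1
Op 2: add_edge(F, A). Edges now: 2
Op 3: add_edge(C, E). Edges now: 3
Op 4: add_edge(F, D). Edges now: 4
Op 5: add_edge(F, G). Edges now: 5
Op 6: add_edge(F, C). Edges now: 6
Op 7: add_edge(E, A). Edges now: 7
Op 8: add_edge(B, D). Edges now: 8
Op 9: add_edge(F, C) (duplicate, no change). Edges now: 8
Op 10: add_edge(E, D). Edges now: 9
Op 11: add_edge(B, E). Edges now: 10
Op 12: add_edge(C, G). Edges now: 11
Op 13: add_edge(A, D). Edges now: 12
Compute levels (Kahn BFS):
  sources (in-degree 0): B, F
  process B: level=0
    B->C: in-degree(C)=1, level(C)>=1
    B->D: in-degree(D)=3, level(D)>=1
    B->E: in-degree(E)=1, level(E)>=1
  process F: level=0
    F->A: in-degree(A)=1, level(A)>=1
    F->C: in-degree(C)=0, level(C)=1, enqueue
    F->D: in-degree(D)=2, level(D)>=1
    F->G: in-degree(G)=1, level(G)>=1
  process C: level=1
    C->E: in-degree(E)=0, level(E)=2, enqueue
    C->G: in-degree(G)=0, level(G)=2, enqueue
  process E: level=2
    E->A: in-degree(A)=0, level(A)=3, enqueue
    E->D: in-degree(D)=1, level(D)>=3
  process G: level=2
  process A: level=3
    A->D: in-degree(D)=0, level(D)=4, enqueue
  process D: level=4
All levels: A:3, B:0, C:1, D:4, E:2, F:0, G:2
level(D) = 4

Answer: 4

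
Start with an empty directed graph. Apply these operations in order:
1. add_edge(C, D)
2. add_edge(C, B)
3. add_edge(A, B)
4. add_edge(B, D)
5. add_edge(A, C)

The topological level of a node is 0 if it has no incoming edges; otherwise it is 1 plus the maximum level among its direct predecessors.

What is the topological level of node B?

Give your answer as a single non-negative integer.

Op 1: add_edge(C, D). Edges now: 1
Op 2: add_edge(C, B). Edges now: 2
Op 3: add_edge(A, B). Edges now: 3
Op 4: add_edge(B, D). Edges now: 4
Op 5: add_edge(A, C). Edges now: 5
Compute levels (Kahn BFS):
  sources (in-degree 0): A
  process A: level=0
    A->B: in-degree(B)=1, level(B)>=1
    A->C: in-degree(C)=0, level(C)=1, enqueue
  process C: level=1
    C->B: in-degree(B)=0, level(B)=2, enqueue
    C->D: in-degree(D)=1, level(D)>=2
  process B: level=2
    B->D: in-degree(D)=0, level(D)=3, enqueue
  process D: level=3
All levels: A:0, B:2, C:1, D:3
level(B) = 2

Answer: 2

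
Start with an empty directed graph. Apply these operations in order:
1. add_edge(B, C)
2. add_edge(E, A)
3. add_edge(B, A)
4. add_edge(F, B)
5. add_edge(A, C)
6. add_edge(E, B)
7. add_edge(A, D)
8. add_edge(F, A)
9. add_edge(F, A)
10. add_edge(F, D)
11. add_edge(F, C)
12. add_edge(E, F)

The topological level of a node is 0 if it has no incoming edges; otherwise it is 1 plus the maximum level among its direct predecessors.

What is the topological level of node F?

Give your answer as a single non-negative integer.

Answer: 1

Derivation:
Op 1: add_edge(B, C). Edges now: 1
Op 2: add_edge(E, A). Edges now: 2
Op 3: add_edge(B, A). Edges now: 3
Op 4: add_edge(F, B). Edges now: 4
Op 5: add_edge(A, C). Edges now: 5
Op 6: add_edge(E, B). Edges now: 6
Op 7: add_edge(A, D). Edges now: 7
Op 8: add_edge(F, A). Edges now: 8
Op 9: add_edge(F, A) (duplicate, no change). Edges now: 8
Op 10: add_edge(F, D). Edges now: 9
Op 11: add_edge(F, C). Edges now: 10
Op 12: add_edge(E, F). Edges now: 11
Compute levels (Kahn BFS):
  sources (in-degree 0): E
  process E: level=0
    E->A: in-degree(A)=2, level(A)>=1
    E->B: in-degree(B)=1, level(B)>=1
    E->F: in-degree(F)=0, level(F)=1, enqueue
  process F: level=1
    F->A: in-degree(A)=1, level(A)>=2
    F->B: in-degree(B)=0, level(B)=2, enqueue
    F->C: in-degree(C)=2, level(C)>=2
    F->D: in-degree(D)=1, level(D)>=2
  process B: level=2
    B->A: in-degree(A)=0, level(A)=3, enqueue
    B->C: in-degree(C)=1, level(C)>=3
  process A: level=3
    A->C: in-degree(C)=0, level(C)=4, enqueue
    A->D: in-degree(D)=0, level(D)=4, enqueue
  process C: level=4
  process D: level=4
All levels: A:3, B:2, C:4, D:4, E:0, F:1
level(F) = 1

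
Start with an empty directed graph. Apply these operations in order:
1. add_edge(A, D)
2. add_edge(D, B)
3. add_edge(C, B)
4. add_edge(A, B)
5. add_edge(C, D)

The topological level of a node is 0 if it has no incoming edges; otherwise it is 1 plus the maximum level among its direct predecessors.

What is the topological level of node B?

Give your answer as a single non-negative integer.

Op 1: add_edge(A, D). Edges now: 1
Op 2: add_edge(D, B). Edges now: 2
Op 3: add_edge(C, B). Edges now: 3
Op 4: add_edge(A, B). Edges now: 4
Op 5: add_edge(C, D). Edges now: 5
Compute levels (Kahn BFS):
  sources (in-degree 0): A, C
  process A: level=0
    A->B: in-degree(B)=2, level(B)>=1
    A->D: in-degree(D)=1, level(D)>=1
  process C: level=0
    C->B: in-degree(B)=1, level(B)>=1
    C->D: in-degree(D)=0, level(D)=1, enqueue
  process D: level=1
    D->B: in-degree(B)=0, level(B)=2, enqueue
  process B: level=2
All levels: A:0, B:2, C:0, D:1
level(B) = 2

Answer: 2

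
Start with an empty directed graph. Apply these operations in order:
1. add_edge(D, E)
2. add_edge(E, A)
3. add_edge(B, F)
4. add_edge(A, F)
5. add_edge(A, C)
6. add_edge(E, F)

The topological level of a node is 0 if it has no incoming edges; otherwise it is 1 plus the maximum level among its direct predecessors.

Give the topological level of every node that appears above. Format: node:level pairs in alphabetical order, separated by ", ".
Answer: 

Answer: A:2, B:0, C:3, D:0, E:1, F:3

Derivation:
Op 1: add_edge(D, E). Edges now: 1
Op 2: add_edge(E, A). Edges now: 2
Op 3: add_edge(B, F). Edges now: 3
Op 4: add_edge(A, F). Edges now: 4
Op 5: add_edge(A, C). Edges now: 5
Op 6: add_edge(E, F). Edges now: 6
Compute levels (Kahn BFS):
  sources (in-degree 0): B, D
  process B: level=0
    B->F: in-degree(F)=2, level(F)>=1
  process D: level=0
    D->E: in-degree(E)=0, level(E)=1, enqueue
  process E: level=1
    E->A: in-degree(A)=0, level(A)=2, enqueue
    E->F: in-degree(F)=1, level(F)>=2
  process A: level=2
    A->C: in-degree(C)=0, level(C)=3, enqueue
    A->F: in-degree(F)=0, level(F)=3, enqueue
  process C: level=3
  process F: level=3
All levels: A:2, B:0, C:3, D:0, E:1, F:3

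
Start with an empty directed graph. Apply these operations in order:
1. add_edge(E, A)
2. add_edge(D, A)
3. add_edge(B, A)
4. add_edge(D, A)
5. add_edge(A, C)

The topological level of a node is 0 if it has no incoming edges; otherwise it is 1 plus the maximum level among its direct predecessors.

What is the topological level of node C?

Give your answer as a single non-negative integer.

Answer: 2

Derivation:
Op 1: add_edge(E, A). Edges now: 1
Op 2: add_edge(D, A). Edges now: 2
Op 3: add_edge(B, A). Edges now: 3
Op 4: add_edge(D, A) (duplicate, no change). Edges now: 3
Op 5: add_edge(A, C). Edges now: 4
Compute levels (Kahn BFS):
  sources (in-degree 0): B, D, E
  process B: level=0
    B->A: in-degree(A)=2, level(A)>=1
  process D: level=0
    D->A: in-degree(A)=1, level(A)>=1
  process E: level=0
    E->A: in-degree(A)=0, level(A)=1, enqueue
  process A: level=1
    A->C: in-degree(C)=0, level(C)=2, enqueue
  process C: level=2
All levels: A:1, B:0, C:2, D:0, E:0
level(C) = 2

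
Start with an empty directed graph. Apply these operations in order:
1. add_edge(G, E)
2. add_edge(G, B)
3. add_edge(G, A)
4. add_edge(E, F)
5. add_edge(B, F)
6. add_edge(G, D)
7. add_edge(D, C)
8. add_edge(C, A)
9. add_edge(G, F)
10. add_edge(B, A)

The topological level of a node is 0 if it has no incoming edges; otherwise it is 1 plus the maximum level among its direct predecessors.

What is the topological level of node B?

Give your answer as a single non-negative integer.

Answer: 1

Derivation:
Op 1: add_edge(G, E). Edges now: 1
Op 2: add_edge(G, B). Edges now: 2
Op 3: add_edge(G, A). Edges now: 3
Op 4: add_edge(E, F). Edges now: 4
Op 5: add_edge(B, F). Edges now: 5
Op 6: add_edge(G, D). Edges now: 6
Op 7: add_edge(D, C). Edges now: 7
Op 8: add_edge(C, A). Edges now: 8
Op 9: add_edge(G, F). Edges now: 9
Op 10: add_edge(B, A). Edges now: 10
Compute levels (Kahn BFS):
  sources (in-degree 0): G
  process G: level=0
    G->A: in-degree(A)=2, level(A)>=1
    G->B: in-degree(B)=0, level(B)=1, enqueue
    G->D: in-degree(D)=0, level(D)=1, enqueue
    G->E: in-degree(E)=0, level(E)=1, enqueue
    G->F: in-degree(F)=2, level(F)>=1
  process B: level=1
    B->A: in-degree(A)=1, level(A)>=2
    B->F: in-degree(F)=1, level(F)>=2
  process D: level=1
    D->C: in-degree(C)=0, level(C)=2, enqueue
  process E: level=1
    E->F: in-degree(F)=0, level(F)=2, enqueue
  process C: level=2
    C->A: in-degree(A)=0, level(A)=3, enqueue
  process F: level=2
  process A: level=3
All levels: A:3, B:1, C:2, D:1, E:1, F:2, G:0
level(B) = 1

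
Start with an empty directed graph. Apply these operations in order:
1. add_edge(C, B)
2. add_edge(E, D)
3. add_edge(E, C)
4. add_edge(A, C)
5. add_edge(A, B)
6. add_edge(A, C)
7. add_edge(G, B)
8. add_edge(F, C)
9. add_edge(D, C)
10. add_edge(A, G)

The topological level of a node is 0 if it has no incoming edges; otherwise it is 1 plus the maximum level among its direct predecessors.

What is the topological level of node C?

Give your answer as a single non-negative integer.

Answer: 2

Derivation:
Op 1: add_edge(C, B). Edges now: 1
Op 2: add_edge(E, D). Edges now: 2
Op 3: add_edge(E, C). Edges now: 3
Op 4: add_edge(A, C). Edges now: 4
Op 5: add_edge(A, B). Edges now: 5
Op 6: add_edge(A, C) (duplicate, no change). Edges now: 5
Op 7: add_edge(G, B). Edges now: 6
Op 8: add_edge(F, C). Edges now: 7
Op 9: add_edge(D, C). Edges now: 8
Op 10: add_edge(A, G). Edges now: 9
Compute levels (Kahn BFS):
  sources (in-degree 0): A, E, F
  process A: level=0
    A->B: in-degree(B)=2, level(B)>=1
    A->C: in-degree(C)=3, level(C)>=1
    A->G: in-degree(G)=0, level(G)=1, enqueue
  process E: level=0
    E->C: in-degree(C)=2, level(C)>=1
    E->D: in-degree(D)=0, level(D)=1, enqueue
  process F: level=0
    F->C: in-degree(C)=1, level(C)>=1
  process G: level=1
    G->B: in-degree(B)=1, level(B)>=2
  process D: level=1
    D->C: in-degree(C)=0, level(C)=2, enqueue
  process C: level=2
    C->B: in-degree(B)=0, level(B)=3, enqueue
  process B: level=3
All levels: A:0, B:3, C:2, D:1, E:0, F:0, G:1
level(C) = 2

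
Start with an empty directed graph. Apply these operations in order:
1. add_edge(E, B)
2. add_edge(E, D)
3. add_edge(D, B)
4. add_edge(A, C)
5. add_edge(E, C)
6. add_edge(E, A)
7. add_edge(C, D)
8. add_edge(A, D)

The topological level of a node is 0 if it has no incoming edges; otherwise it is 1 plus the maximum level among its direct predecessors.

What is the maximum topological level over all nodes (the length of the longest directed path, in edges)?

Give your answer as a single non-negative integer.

Answer: 4

Derivation:
Op 1: add_edge(E, B). Edges now: 1
Op 2: add_edge(E, D). Edges now: 2
Op 3: add_edge(D, B). Edges now: 3
Op 4: add_edge(A, C). Edges now: 4
Op 5: add_edge(E, C). Edges now: 5
Op 6: add_edge(E, A). Edges now: 6
Op 7: add_edge(C, D). Edges now: 7
Op 8: add_edge(A, D). Edges now: 8
Compute levels (Kahn BFS):
  sources (in-degree 0): E
  process E: level=0
    E->A: in-degree(A)=0, level(A)=1, enqueue
    E->B: in-degree(B)=1, level(B)>=1
    E->C: in-degree(C)=1, level(C)>=1
    E->D: in-degree(D)=2, level(D)>=1
  process A: level=1
    A->C: in-degree(C)=0, level(C)=2, enqueue
    A->D: in-degree(D)=1, level(D)>=2
  process C: level=2
    C->D: in-degree(D)=0, level(D)=3, enqueue
  process D: level=3
    D->B: in-degree(B)=0, level(B)=4, enqueue
  process B: level=4
All levels: A:1, B:4, C:2, D:3, E:0
max level = 4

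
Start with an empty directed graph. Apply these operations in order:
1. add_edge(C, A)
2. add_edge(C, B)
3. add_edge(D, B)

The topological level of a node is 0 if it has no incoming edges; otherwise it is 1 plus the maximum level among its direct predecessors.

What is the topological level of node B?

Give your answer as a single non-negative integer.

Answer: 1

Derivation:
Op 1: add_edge(C, A). Edges now: 1
Op 2: add_edge(C, B). Edges now: 2
Op 3: add_edge(D, B). Edges now: 3
Compute levels (Kahn BFS):
  sources (in-degree 0): C, D
  process C: level=0
    C->A: in-degree(A)=0, level(A)=1, enqueue
    C->B: in-degree(B)=1, level(B)>=1
  process D: level=0
    D->B: in-degree(B)=0, level(B)=1, enqueue
  process A: level=1
  process B: level=1
All levels: A:1, B:1, C:0, D:0
level(B) = 1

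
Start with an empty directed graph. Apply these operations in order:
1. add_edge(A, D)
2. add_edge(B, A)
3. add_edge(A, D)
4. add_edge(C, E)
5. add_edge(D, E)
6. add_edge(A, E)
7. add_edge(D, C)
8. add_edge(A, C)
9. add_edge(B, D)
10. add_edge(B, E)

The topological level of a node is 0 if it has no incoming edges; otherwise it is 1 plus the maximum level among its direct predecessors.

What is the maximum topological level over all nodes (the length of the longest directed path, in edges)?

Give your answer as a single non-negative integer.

Answer: 4

Derivation:
Op 1: add_edge(A, D). Edges now: 1
Op 2: add_edge(B, A). Edges now: 2
Op 3: add_edge(A, D) (duplicate, no change). Edges now: 2
Op 4: add_edge(C, E). Edges now: 3
Op 5: add_edge(D, E). Edges now: 4
Op 6: add_edge(A, E). Edges now: 5
Op 7: add_edge(D, C). Edges now: 6
Op 8: add_edge(A, C). Edges now: 7
Op 9: add_edge(B, D). Edges now: 8
Op 10: add_edge(B, E). Edges now: 9
Compute levels (Kahn BFS):
  sources (in-degree 0): B
  process B: level=0
    B->A: in-degree(A)=0, level(A)=1, enqueue
    B->D: in-degree(D)=1, level(D)>=1
    B->E: in-degree(E)=3, level(E)>=1
  process A: level=1
    A->C: in-degree(C)=1, level(C)>=2
    A->D: in-degree(D)=0, level(D)=2, enqueue
    A->E: in-degree(E)=2, level(E)>=2
  process D: level=2
    D->C: in-degree(C)=0, level(C)=3, enqueue
    D->E: in-degree(E)=1, level(E)>=3
  process C: level=3
    C->E: in-degree(E)=0, level(E)=4, enqueue
  process E: level=4
All levels: A:1, B:0, C:3, D:2, E:4
max level = 4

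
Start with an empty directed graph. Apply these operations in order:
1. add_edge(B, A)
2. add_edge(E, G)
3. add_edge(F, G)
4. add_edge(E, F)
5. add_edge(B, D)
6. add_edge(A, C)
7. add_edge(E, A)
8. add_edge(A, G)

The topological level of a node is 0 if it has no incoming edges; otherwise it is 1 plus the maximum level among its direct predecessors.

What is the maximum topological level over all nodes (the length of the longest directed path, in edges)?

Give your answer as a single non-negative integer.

Answer: 2

Derivation:
Op 1: add_edge(B, A). Edges now: 1
Op 2: add_edge(E, G). Edges now: 2
Op 3: add_edge(F, G). Edges now: 3
Op 4: add_edge(E, F). Edges now: 4
Op 5: add_edge(B, D). Edges now: 5
Op 6: add_edge(A, C). Edges now: 6
Op 7: add_edge(E, A). Edges now: 7
Op 8: add_edge(A, G). Edges now: 8
Compute levels (Kahn BFS):
  sources (in-degree 0): B, E
  process B: level=0
    B->A: in-degree(A)=1, level(A)>=1
    B->D: in-degree(D)=0, level(D)=1, enqueue
  process E: level=0
    E->A: in-degree(A)=0, level(A)=1, enqueue
    E->F: in-degree(F)=0, level(F)=1, enqueue
    E->G: in-degree(G)=2, level(G)>=1
  process D: level=1
  process A: level=1
    A->C: in-degree(C)=0, level(C)=2, enqueue
    A->G: in-degree(G)=1, level(G)>=2
  process F: level=1
    F->G: in-degree(G)=0, level(G)=2, enqueue
  process C: level=2
  process G: level=2
All levels: A:1, B:0, C:2, D:1, E:0, F:1, G:2
max level = 2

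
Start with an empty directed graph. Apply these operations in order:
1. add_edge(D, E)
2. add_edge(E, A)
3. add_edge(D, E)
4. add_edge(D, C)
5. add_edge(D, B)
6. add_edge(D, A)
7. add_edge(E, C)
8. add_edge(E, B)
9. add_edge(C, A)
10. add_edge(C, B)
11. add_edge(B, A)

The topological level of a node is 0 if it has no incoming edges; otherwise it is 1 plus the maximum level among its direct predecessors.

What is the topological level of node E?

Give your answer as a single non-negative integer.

Answer: 1

Derivation:
Op 1: add_edge(D, E). Edges now: 1
Op 2: add_edge(E, A). Edges now: 2
Op 3: add_edge(D, E) (duplicate, no change). Edges now: 2
Op 4: add_edge(D, C). Edges now: 3
Op 5: add_edge(D, B). Edges now: 4
Op 6: add_edge(D, A). Edges now: 5
Op 7: add_edge(E, C). Edges now: 6
Op 8: add_edge(E, B). Edges now: 7
Op 9: add_edge(C, A). Edges now: 8
Op 10: add_edge(C, B). Edges now: 9
Op 11: add_edge(B, A). Edges now: 10
Compute levels (Kahn BFS):
  sources (in-degree 0): D
  process D: level=0
    D->A: in-degree(A)=3, level(A)>=1
    D->B: in-degree(B)=2, level(B)>=1
    D->C: in-degree(C)=1, level(C)>=1
    D->E: in-degree(E)=0, level(E)=1, enqueue
  process E: level=1
    E->A: in-degree(A)=2, level(A)>=2
    E->B: in-degree(B)=1, level(B)>=2
    E->C: in-degree(C)=0, level(C)=2, enqueue
  process C: level=2
    C->A: in-degree(A)=1, level(A)>=3
    C->B: in-degree(B)=0, level(B)=3, enqueue
  process B: level=3
    B->A: in-degree(A)=0, level(A)=4, enqueue
  process A: level=4
All levels: A:4, B:3, C:2, D:0, E:1
level(E) = 1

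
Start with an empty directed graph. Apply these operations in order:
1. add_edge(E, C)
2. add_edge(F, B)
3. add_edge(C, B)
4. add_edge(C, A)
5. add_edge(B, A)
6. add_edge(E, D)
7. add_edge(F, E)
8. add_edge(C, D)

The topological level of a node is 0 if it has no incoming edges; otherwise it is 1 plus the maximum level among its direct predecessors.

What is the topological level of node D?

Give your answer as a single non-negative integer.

Answer: 3

Derivation:
Op 1: add_edge(E, C). Edges now: 1
Op 2: add_edge(F, B). Edges now: 2
Op 3: add_edge(C, B). Edges now: 3
Op 4: add_edge(C, A). Edges now: 4
Op 5: add_edge(B, A). Edges now: 5
Op 6: add_edge(E, D). Edges now: 6
Op 7: add_edge(F, E). Edges now: 7
Op 8: add_edge(C, D). Edges now: 8
Compute levels (Kahn BFS):
  sources (in-degree 0): F
  process F: level=0
    F->B: in-degree(B)=1, level(B)>=1
    F->E: in-degree(E)=0, level(E)=1, enqueue
  process E: level=1
    E->C: in-degree(C)=0, level(C)=2, enqueue
    E->D: in-degree(D)=1, level(D)>=2
  process C: level=2
    C->A: in-degree(A)=1, level(A)>=3
    C->B: in-degree(B)=0, level(B)=3, enqueue
    C->D: in-degree(D)=0, level(D)=3, enqueue
  process B: level=3
    B->A: in-degree(A)=0, level(A)=4, enqueue
  process D: level=3
  process A: level=4
All levels: A:4, B:3, C:2, D:3, E:1, F:0
level(D) = 3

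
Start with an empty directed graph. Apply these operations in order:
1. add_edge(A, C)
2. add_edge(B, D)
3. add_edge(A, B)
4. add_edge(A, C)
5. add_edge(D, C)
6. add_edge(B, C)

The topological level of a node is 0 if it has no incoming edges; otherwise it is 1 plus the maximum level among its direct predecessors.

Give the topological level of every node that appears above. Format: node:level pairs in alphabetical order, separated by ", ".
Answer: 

Op 1: add_edge(A, C). Edges now: 1
Op 2: add_edge(B, D). Edges now: 2
Op 3: add_edge(A, B). Edges now: 3
Op 4: add_edge(A, C) (duplicate, no change). Edges now: 3
Op 5: add_edge(D, C). Edges now: 4
Op 6: add_edge(B, C). Edges now: 5
Compute levels (Kahn BFS):
  sources (in-degree 0): A
  process A: level=0
    A->B: in-degree(B)=0, level(B)=1, enqueue
    A->C: in-degree(C)=2, level(C)>=1
  process B: level=1
    B->C: in-degree(C)=1, level(C)>=2
    B->D: in-degree(D)=0, level(D)=2, enqueue
  process D: level=2
    D->C: in-degree(C)=0, level(C)=3, enqueue
  process C: level=3
All levels: A:0, B:1, C:3, D:2

Answer: A:0, B:1, C:3, D:2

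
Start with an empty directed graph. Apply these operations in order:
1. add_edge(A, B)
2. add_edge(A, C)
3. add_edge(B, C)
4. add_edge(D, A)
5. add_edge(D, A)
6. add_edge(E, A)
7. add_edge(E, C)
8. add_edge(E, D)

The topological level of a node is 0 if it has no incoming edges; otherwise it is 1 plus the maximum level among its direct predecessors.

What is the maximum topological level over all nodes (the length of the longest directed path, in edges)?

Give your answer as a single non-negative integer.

Op 1: add_edge(A, B). Edges now: 1
Op 2: add_edge(A, C). Edges now: 2
Op 3: add_edge(B, C). Edges now: 3
Op 4: add_edge(D, A). Edges now: 4
Op 5: add_edge(D, A) (duplicate, no change). Edges now: 4
Op 6: add_edge(E, A). Edges now: 5
Op 7: add_edge(E, C). Edges now: 6
Op 8: add_edge(E, D). Edges now: 7
Compute levels (Kahn BFS):
  sources (in-degree 0): E
  process E: level=0
    E->A: in-degree(A)=1, level(A)>=1
    E->C: in-degree(C)=2, level(C)>=1
    E->D: in-degree(D)=0, level(D)=1, enqueue
  process D: level=1
    D->A: in-degree(A)=0, level(A)=2, enqueue
  process A: level=2
    A->B: in-degree(B)=0, level(B)=3, enqueue
    A->C: in-degree(C)=1, level(C)>=3
  process B: level=3
    B->C: in-degree(C)=0, level(C)=4, enqueue
  process C: level=4
All levels: A:2, B:3, C:4, D:1, E:0
max level = 4

Answer: 4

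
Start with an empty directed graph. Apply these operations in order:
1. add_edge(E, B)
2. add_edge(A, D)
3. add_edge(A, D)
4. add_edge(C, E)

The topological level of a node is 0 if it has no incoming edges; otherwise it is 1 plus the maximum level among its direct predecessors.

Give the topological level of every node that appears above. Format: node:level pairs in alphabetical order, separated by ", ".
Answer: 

Answer: A:0, B:2, C:0, D:1, E:1

Derivation:
Op 1: add_edge(E, B). Edges now: 1
Op 2: add_edge(A, D). Edges now: 2
Op 3: add_edge(A, D) (duplicate, no change). Edges now: 2
Op 4: add_edge(C, E). Edges now: 3
Compute levels (Kahn BFS):
  sources (in-degree 0): A, C
  process A: level=0
    A->D: in-degree(D)=0, level(D)=1, enqueue
  process C: level=0
    C->E: in-degree(E)=0, level(E)=1, enqueue
  process D: level=1
  process E: level=1
    E->B: in-degree(B)=0, level(B)=2, enqueue
  process B: level=2
All levels: A:0, B:2, C:0, D:1, E:1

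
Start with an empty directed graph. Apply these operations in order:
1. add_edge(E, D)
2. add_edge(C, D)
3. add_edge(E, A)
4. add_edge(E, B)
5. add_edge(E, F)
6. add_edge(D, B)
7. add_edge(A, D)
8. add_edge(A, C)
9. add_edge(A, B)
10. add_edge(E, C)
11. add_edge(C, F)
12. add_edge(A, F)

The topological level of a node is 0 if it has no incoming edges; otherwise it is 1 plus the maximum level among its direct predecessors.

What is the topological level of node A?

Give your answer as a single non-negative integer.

Op 1: add_edge(E, D). Edges now: 1
Op 2: add_edge(C, D). Edges now: 2
Op 3: add_edge(E, A). Edges now: 3
Op 4: add_edge(E, B). Edges now: 4
Op 5: add_edge(E, F). Edges now: 5
Op 6: add_edge(D, B). Edges now: 6
Op 7: add_edge(A, D). Edges now: 7
Op 8: add_edge(A, C). Edges now: 8
Op 9: add_edge(A, B). Edges now: 9
Op 10: add_edge(E, C). Edges now: 10
Op 11: add_edge(C, F). Edges now: 11
Op 12: add_edge(A, F). Edges now: 12
Compute levels (Kahn BFS):
  sources (in-degree 0): E
  process E: level=0
    E->A: in-degree(A)=0, level(A)=1, enqueue
    E->B: in-degree(B)=2, level(B)>=1
    E->C: in-degree(C)=1, level(C)>=1
    E->D: in-degree(D)=2, level(D)>=1
    E->F: in-degree(F)=2, level(F)>=1
  process A: level=1
    A->B: in-degree(B)=1, level(B)>=2
    A->C: in-degree(C)=0, level(C)=2, enqueue
    A->D: in-degree(D)=1, level(D)>=2
    A->F: in-degree(F)=1, level(F)>=2
  process C: level=2
    C->D: in-degree(D)=0, level(D)=3, enqueue
    C->F: in-degree(F)=0, level(F)=3, enqueue
  process D: level=3
    D->B: in-degree(B)=0, level(B)=4, enqueue
  process F: level=3
  process B: level=4
All levels: A:1, B:4, C:2, D:3, E:0, F:3
level(A) = 1

Answer: 1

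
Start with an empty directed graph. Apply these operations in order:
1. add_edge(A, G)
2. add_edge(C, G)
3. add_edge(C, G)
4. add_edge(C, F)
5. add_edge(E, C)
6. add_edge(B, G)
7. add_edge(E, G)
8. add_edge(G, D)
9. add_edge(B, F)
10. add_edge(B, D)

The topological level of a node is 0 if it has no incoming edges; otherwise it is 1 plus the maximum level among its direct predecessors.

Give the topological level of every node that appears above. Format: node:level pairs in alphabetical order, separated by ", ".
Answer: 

Op 1: add_edge(A, G). Edges now: 1
Op 2: add_edge(C, G). Edges now: 2
Op 3: add_edge(C, G) (duplicate, no change). Edges now: 2
Op 4: add_edge(C, F). Edges now: 3
Op 5: add_edge(E, C). Edges now: 4
Op 6: add_edge(B, G). Edges now: 5
Op 7: add_edge(E, G). Edges now: 6
Op 8: add_edge(G, D). Edges now: 7
Op 9: add_edge(B, F). Edges now: 8
Op 10: add_edge(B, D). Edges now: 9
Compute levels (Kahn BFS):
  sources (in-degree 0): A, B, E
  process A: level=0
    A->G: in-degree(G)=3, level(G)>=1
  process B: level=0
    B->D: in-degree(D)=1, level(D)>=1
    B->F: in-degree(F)=1, level(F)>=1
    B->G: in-degree(G)=2, level(G)>=1
  process E: level=0
    E->C: in-degree(C)=0, level(C)=1, enqueue
    E->G: in-degree(G)=1, level(G)>=1
  process C: level=1
    C->F: in-degree(F)=0, level(F)=2, enqueue
    C->G: in-degree(G)=0, level(G)=2, enqueue
  process F: level=2
  process G: level=2
    G->D: in-degree(D)=0, level(D)=3, enqueue
  process D: level=3
All levels: A:0, B:0, C:1, D:3, E:0, F:2, G:2

Answer: A:0, B:0, C:1, D:3, E:0, F:2, G:2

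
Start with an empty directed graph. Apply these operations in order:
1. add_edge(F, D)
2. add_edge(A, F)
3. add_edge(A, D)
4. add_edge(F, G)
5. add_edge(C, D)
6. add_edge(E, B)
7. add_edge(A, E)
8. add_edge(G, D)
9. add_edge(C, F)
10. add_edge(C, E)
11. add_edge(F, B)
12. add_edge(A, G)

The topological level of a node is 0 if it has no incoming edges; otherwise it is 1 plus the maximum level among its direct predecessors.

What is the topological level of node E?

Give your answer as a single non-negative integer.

Answer: 1

Derivation:
Op 1: add_edge(F, D). Edges now: 1
Op 2: add_edge(A, F). Edges now: 2
Op 3: add_edge(A, D). Edges now: 3
Op 4: add_edge(F, G). Edges now: 4
Op 5: add_edge(C, D). Edges now: 5
Op 6: add_edge(E, B). Edges now: 6
Op 7: add_edge(A, E). Edges now: 7
Op 8: add_edge(G, D). Edges now: 8
Op 9: add_edge(C, F). Edges now: 9
Op 10: add_edge(C, E). Edges now: 10
Op 11: add_edge(F, B). Edges now: 11
Op 12: add_edge(A, G). Edges now: 12
Compute levels (Kahn BFS):
  sources (in-degree 0): A, C
  process A: level=0
    A->D: in-degree(D)=3, level(D)>=1
    A->E: in-degree(E)=1, level(E)>=1
    A->F: in-degree(F)=1, level(F)>=1
    A->G: in-degree(G)=1, level(G)>=1
  process C: level=0
    C->D: in-degree(D)=2, level(D)>=1
    C->E: in-degree(E)=0, level(E)=1, enqueue
    C->F: in-degree(F)=0, level(F)=1, enqueue
  process E: level=1
    E->B: in-degree(B)=1, level(B)>=2
  process F: level=1
    F->B: in-degree(B)=0, level(B)=2, enqueue
    F->D: in-degree(D)=1, level(D)>=2
    F->G: in-degree(G)=0, level(G)=2, enqueue
  process B: level=2
  process G: level=2
    G->D: in-degree(D)=0, level(D)=3, enqueue
  process D: level=3
All levels: A:0, B:2, C:0, D:3, E:1, F:1, G:2
level(E) = 1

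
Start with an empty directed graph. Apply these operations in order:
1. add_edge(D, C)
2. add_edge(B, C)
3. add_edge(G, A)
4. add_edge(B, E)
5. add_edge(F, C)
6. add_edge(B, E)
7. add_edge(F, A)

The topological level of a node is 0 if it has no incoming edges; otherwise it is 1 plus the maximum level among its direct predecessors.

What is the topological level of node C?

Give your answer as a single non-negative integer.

Op 1: add_edge(D, C). Edges now: 1
Op 2: add_edge(B, C). Edges now: 2
Op 3: add_edge(G, A). Edges now: 3
Op 4: add_edge(B, E). Edges now: 4
Op 5: add_edge(F, C). Edges now: 5
Op 6: add_edge(B, E) (duplicate, no change). Edges now: 5
Op 7: add_edge(F, A). Edges now: 6
Compute levels (Kahn BFS):
  sources (in-degree 0): B, D, F, G
  process B: level=0
    B->C: in-degree(C)=2, level(C)>=1
    B->E: in-degree(E)=0, level(E)=1, enqueue
  process D: level=0
    D->C: in-degree(C)=1, level(C)>=1
  process F: level=0
    F->A: in-degree(A)=1, level(A)>=1
    F->C: in-degree(C)=0, level(C)=1, enqueue
  process G: level=0
    G->A: in-degree(A)=0, level(A)=1, enqueue
  process E: level=1
  process C: level=1
  process A: level=1
All levels: A:1, B:0, C:1, D:0, E:1, F:0, G:0
level(C) = 1

Answer: 1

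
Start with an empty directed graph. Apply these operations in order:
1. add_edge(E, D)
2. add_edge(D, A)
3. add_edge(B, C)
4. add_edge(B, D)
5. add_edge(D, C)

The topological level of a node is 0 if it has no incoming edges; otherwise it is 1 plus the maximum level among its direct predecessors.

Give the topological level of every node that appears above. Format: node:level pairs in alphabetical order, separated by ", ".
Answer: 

Op 1: add_edge(E, D). Edges now: 1
Op 2: add_edge(D, A). Edges now: 2
Op 3: add_edge(B, C). Edges now: 3
Op 4: add_edge(B, D). Edges now: 4
Op 5: add_edge(D, C). Edges now: 5
Compute levels (Kahn BFS):
  sources (in-degree 0): B, E
  process B: level=0
    B->C: in-degree(C)=1, level(C)>=1
    B->D: in-degree(D)=1, level(D)>=1
  process E: level=0
    E->D: in-degree(D)=0, level(D)=1, enqueue
  process D: level=1
    D->A: in-degree(A)=0, level(A)=2, enqueue
    D->C: in-degree(C)=0, level(C)=2, enqueue
  process A: level=2
  process C: level=2
All levels: A:2, B:0, C:2, D:1, E:0

Answer: A:2, B:0, C:2, D:1, E:0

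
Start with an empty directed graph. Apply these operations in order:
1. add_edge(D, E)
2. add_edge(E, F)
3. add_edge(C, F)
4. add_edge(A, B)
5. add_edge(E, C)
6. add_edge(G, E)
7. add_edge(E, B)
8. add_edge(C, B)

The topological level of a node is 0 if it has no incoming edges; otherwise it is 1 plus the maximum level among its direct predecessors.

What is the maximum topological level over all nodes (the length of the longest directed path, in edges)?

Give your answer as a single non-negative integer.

Answer: 3

Derivation:
Op 1: add_edge(D, E). Edges now: 1
Op 2: add_edge(E, F). Edges now: 2
Op 3: add_edge(C, F). Edges now: 3
Op 4: add_edge(A, B). Edges now: 4
Op 5: add_edge(E, C). Edges now: 5
Op 6: add_edge(G, E). Edges now: 6
Op 7: add_edge(E, B). Edges now: 7
Op 8: add_edge(C, B). Edges now: 8
Compute levels (Kahn BFS):
  sources (in-degree 0): A, D, G
  process A: level=0
    A->B: in-degree(B)=2, level(B)>=1
  process D: level=0
    D->E: in-degree(E)=1, level(E)>=1
  process G: level=0
    G->E: in-degree(E)=0, level(E)=1, enqueue
  process E: level=1
    E->B: in-degree(B)=1, level(B)>=2
    E->C: in-degree(C)=0, level(C)=2, enqueue
    E->F: in-degree(F)=1, level(F)>=2
  process C: level=2
    C->B: in-degree(B)=0, level(B)=3, enqueue
    C->F: in-degree(F)=0, level(F)=3, enqueue
  process B: level=3
  process F: level=3
All levels: A:0, B:3, C:2, D:0, E:1, F:3, G:0
max level = 3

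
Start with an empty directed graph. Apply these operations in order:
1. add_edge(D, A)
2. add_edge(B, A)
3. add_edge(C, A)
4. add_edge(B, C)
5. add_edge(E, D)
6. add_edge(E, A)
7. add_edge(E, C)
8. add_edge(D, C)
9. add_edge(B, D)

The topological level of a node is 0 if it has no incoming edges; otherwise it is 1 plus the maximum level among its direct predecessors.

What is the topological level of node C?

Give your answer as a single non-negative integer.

Op 1: add_edge(D, A). Edges now: 1
Op 2: add_edge(B, A). Edges now: 2
Op 3: add_edge(C, A). Edges now: 3
Op 4: add_edge(B, C). Edges now: 4
Op 5: add_edge(E, D). Edges now: 5
Op 6: add_edge(E, A). Edges now: 6
Op 7: add_edge(E, C). Edges now: 7
Op 8: add_edge(D, C). Edges now: 8
Op 9: add_edge(B, D). Edges now: 9
Compute levels (Kahn BFS):
  sources (in-degree 0): B, E
  process B: level=0
    B->A: in-degree(A)=3, level(A)>=1
    B->C: in-degree(C)=2, level(C)>=1
    B->D: in-degree(D)=1, level(D)>=1
  process E: level=0
    E->A: in-degree(A)=2, level(A)>=1
    E->C: in-degree(C)=1, level(C)>=1
    E->D: in-degree(D)=0, level(D)=1, enqueue
  process D: level=1
    D->A: in-degree(A)=1, level(A)>=2
    D->C: in-degree(C)=0, level(C)=2, enqueue
  process C: level=2
    C->A: in-degree(A)=0, level(A)=3, enqueue
  process A: level=3
All levels: A:3, B:0, C:2, D:1, E:0
level(C) = 2

Answer: 2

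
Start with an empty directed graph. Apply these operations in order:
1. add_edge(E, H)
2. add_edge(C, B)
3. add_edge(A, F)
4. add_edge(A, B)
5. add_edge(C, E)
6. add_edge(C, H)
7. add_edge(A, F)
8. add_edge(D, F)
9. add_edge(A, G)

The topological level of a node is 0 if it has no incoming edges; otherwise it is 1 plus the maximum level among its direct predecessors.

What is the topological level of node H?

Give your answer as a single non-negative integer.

Op 1: add_edge(E, H). Edges now: 1
Op 2: add_edge(C, B). Edges now: 2
Op 3: add_edge(A, F). Edges now: 3
Op 4: add_edge(A, B). Edges now: 4
Op 5: add_edge(C, E). Edges now: 5
Op 6: add_edge(C, H). Edges now: 6
Op 7: add_edge(A, F) (duplicate, no change). Edges now: 6
Op 8: add_edge(D, F). Edges now: 7
Op 9: add_edge(A, G). Edges now: 8
Compute levels (Kahn BFS):
  sources (in-degree 0): A, C, D
  process A: level=0
    A->B: in-degree(B)=1, level(B)>=1
    A->F: in-degree(F)=1, level(F)>=1
    A->G: in-degree(G)=0, level(G)=1, enqueue
  process C: level=0
    C->B: in-degree(B)=0, level(B)=1, enqueue
    C->E: in-degree(E)=0, level(E)=1, enqueue
    C->H: in-degree(H)=1, level(H)>=1
  process D: level=0
    D->F: in-degree(F)=0, level(F)=1, enqueue
  process G: level=1
  process B: level=1
  process E: level=1
    E->H: in-degree(H)=0, level(H)=2, enqueue
  process F: level=1
  process H: level=2
All levels: A:0, B:1, C:0, D:0, E:1, F:1, G:1, H:2
level(H) = 2

Answer: 2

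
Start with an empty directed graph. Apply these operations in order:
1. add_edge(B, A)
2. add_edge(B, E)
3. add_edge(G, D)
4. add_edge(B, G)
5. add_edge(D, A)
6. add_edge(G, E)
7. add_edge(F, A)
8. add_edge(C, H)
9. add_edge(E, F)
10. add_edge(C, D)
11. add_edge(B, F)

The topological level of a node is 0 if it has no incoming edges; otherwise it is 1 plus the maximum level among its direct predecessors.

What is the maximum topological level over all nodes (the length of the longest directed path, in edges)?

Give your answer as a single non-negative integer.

Answer: 4

Derivation:
Op 1: add_edge(B, A). Edges now: 1
Op 2: add_edge(B, E). Edges now: 2
Op 3: add_edge(G, D). Edges now: 3
Op 4: add_edge(B, G). Edges now: 4
Op 5: add_edge(D, A). Edges now: 5
Op 6: add_edge(G, E). Edges now: 6
Op 7: add_edge(F, A). Edges now: 7
Op 8: add_edge(C, H). Edges now: 8
Op 9: add_edge(E, F). Edges now: 9
Op 10: add_edge(C, D). Edges now: 10
Op 11: add_edge(B, F). Edges now: 11
Compute levels (Kahn BFS):
  sources (in-degree 0): B, C
  process B: level=0
    B->A: in-degree(A)=2, level(A)>=1
    B->E: in-degree(E)=1, level(E)>=1
    B->F: in-degree(F)=1, level(F)>=1
    B->G: in-degree(G)=0, level(G)=1, enqueue
  process C: level=0
    C->D: in-degree(D)=1, level(D)>=1
    C->H: in-degree(H)=0, level(H)=1, enqueue
  process G: level=1
    G->D: in-degree(D)=0, level(D)=2, enqueue
    G->E: in-degree(E)=0, level(E)=2, enqueue
  process H: level=1
  process D: level=2
    D->A: in-degree(A)=1, level(A)>=3
  process E: level=2
    E->F: in-degree(F)=0, level(F)=3, enqueue
  process F: level=3
    F->A: in-degree(A)=0, level(A)=4, enqueue
  process A: level=4
All levels: A:4, B:0, C:0, D:2, E:2, F:3, G:1, H:1
max level = 4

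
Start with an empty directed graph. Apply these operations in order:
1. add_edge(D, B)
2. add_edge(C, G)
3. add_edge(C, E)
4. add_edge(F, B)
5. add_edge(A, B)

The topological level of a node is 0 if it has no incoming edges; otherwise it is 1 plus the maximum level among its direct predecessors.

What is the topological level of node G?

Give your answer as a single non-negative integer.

Answer: 1

Derivation:
Op 1: add_edge(D, B). Edges now: 1
Op 2: add_edge(C, G). Edges now: 2
Op 3: add_edge(C, E). Edges now: 3
Op 4: add_edge(F, B). Edges now: 4
Op 5: add_edge(A, B). Edges now: 5
Compute levels (Kahn BFS):
  sources (in-degree 0): A, C, D, F
  process A: level=0
    A->B: in-degree(B)=2, level(B)>=1
  process C: level=0
    C->E: in-degree(E)=0, level(E)=1, enqueue
    C->G: in-degree(G)=0, level(G)=1, enqueue
  process D: level=0
    D->B: in-degree(B)=1, level(B)>=1
  process F: level=0
    F->B: in-degree(B)=0, level(B)=1, enqueue
  process E: level=1
  process G: level=1
  process B: level=1
All levels: A:0, B:1, C:0, D:0, E:1, F:0, G:1
level(G) = 1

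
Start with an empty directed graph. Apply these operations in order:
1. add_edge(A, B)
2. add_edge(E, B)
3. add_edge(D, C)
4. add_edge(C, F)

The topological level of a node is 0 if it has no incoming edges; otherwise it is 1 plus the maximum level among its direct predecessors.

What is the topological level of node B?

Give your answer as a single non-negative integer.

Answer: 1

Derivation:
Op 1: add_edge(A, B). Edges now: 1
Op 2: add_edge(E, B). Edges now: 2
Op 3: add_edge(D, C). Edges now: 3
Op 4: add_edge(C, F). Edges now: 4
Compute levels (Kahn BFS):
  sources (in-degree 0): A, D, E
  process A: level=0
    A->B: in-degree(B)=1, level(B)>=1
  process D: level=0
    D->C: in-degree(C)=0, level(C)=1, enqueue
  process E: level=0
    E->B: in-degree(B)=0, level(B)=1, enqueue
  process C: level=1
    C->F: in-degree(F)=0, level(F)=2, enqueue
  process B: level=1
  process F: level=2
All levels: A:0, B:1, C:1, D:0, E:0, F:2
level(B) = 1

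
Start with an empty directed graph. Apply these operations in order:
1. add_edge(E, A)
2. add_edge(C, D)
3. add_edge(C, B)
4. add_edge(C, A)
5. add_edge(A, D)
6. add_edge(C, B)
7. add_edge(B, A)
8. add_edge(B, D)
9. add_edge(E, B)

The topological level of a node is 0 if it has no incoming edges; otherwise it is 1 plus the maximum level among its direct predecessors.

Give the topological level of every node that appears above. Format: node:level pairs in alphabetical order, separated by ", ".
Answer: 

Answer: A:2, B:1, C:0, D:3, E:0

Derivation:
Op 1: add_edge(E, A). Edges now: 1
Op 2: add_edge(C, D). Edges now: 2
Op 3: add_edge(C, B). Edges now: 3
Op 4: add_edge(C, A). Edges now: 4
Op 5: add_edge(A, D). Edges now: 5
Op 6: add_edge(C, B) (duplicate, no change). Edges now: 5
Op 7: add_edge(B, A). Edges now: 6
Op 8: add_edge(B, D). Edges now: 7
Op 9: add_edge(E, B). Edges now: 8
Compute levels (Kahn BFS):
  sources (in-degree 0): C, E
  process C: level=0
    C->A: in-degree(A)=2, level(A)>=1
    C->B: in-degree(B)=1, level(B)>=1
    C->D: in-degree(D)=2, level(D)>=1
  process E: level=0
    E->A: in-degree(A)=1, level(A)>=1
    E->B: in-degree(B)=0, level(B)=1, enqueue
  process B: level=1
    B->A: in-degree(A)=0, level(A)=2, enqueue
    B->D: in-degree(D)=1, level(D)>=2
  process A: level=2
    A->D: in-degree(D)=0, level(D)=3, enqueue
  process D: level=3
All levels: A:2, B:1, C:0, D:3, E:0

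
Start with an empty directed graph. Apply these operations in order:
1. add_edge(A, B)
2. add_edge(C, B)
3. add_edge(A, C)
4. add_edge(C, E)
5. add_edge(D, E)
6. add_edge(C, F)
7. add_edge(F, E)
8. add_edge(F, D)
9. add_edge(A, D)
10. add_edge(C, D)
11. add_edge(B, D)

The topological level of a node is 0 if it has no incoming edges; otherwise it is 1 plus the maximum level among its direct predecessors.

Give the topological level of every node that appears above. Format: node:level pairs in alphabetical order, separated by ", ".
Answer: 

Op 1: add_edge(A, B). Edges now: 1
Op 2: add_edge(C, B). Edges now: 2
Op 3: add_edge(A, C). Edges now: 3
Op 4: add_edge(C, E). Edges now: 4
Op 5: add_edge(D, E). Edges now: 5
Op 6: add_edge(C, F). Edges now: 6
Op 7: add_edge(F, E). Edges now: 7
Op 8: add_edge(F, D). Edges now: 8
Op 9: add_edge(A, D). Edges now: 9
Op 10: add_edge(C, D). Edges now: 10
Op 11: add_edge(B, D). Edges now: 11
Compute levels (Kahn BFS):
  sources (in-degree 0): A
  process A: level=0
    A->B: in-degree(B)=1, level(B)>=1
    A->C: in-degree(C)=0, level(C)=1, enqueue
    A->D: in-degree(D)=3, level(D)>=1
  process C: level=1
    C->B: in-degree(B)=0, level(B)=2, enqueue
    C->D: in-degree(D)=2, level(D)>=2
    C->E: in-degree(E)=2, level(E)>=2
    C->F: in-degree(F)=0, level(F)=2, enqueue
  process B: level=2
    B->D: in-degree(D)=1, level(D)>=3
  process F: level=2
    F->D: in-degree(D)=0, level(D)=3, enqueue
    F->E: in-degree(E)=1, level(E)>=3
  process D: level=3
    D->E: in-degree(E)=0, level(E)=4, enqueue
  process E: level=4
All levels: A:0, B:2, C:1, D:3, E:4, F:2

Answer: A:0, B:2, C:1, D:3, E:4, F:2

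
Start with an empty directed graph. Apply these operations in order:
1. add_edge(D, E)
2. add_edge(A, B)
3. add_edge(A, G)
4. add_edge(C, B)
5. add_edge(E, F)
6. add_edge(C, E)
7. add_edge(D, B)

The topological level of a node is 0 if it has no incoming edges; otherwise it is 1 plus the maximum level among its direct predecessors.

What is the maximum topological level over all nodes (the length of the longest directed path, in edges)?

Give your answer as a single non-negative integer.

Op 1: add_edge(D, E). Edges now: 1
Op 2: add_edge(A, B). Edges now: 2
Op 3: add_edge(A, G). Edges now: 3
Op 4: add_edge(C, B). Edges now: 4
Op 5: add_edge(E, F). Edges now: 5
Op 6: add_edge(C, E). Edges now: 6
Op 7: add_edge(D, B). Edges now: 7
Compute levels (Kahn BFS):
  sources (in-degree 0): A, C, D
  process A: level=0
    A->B: in-degree(B)=2, level(B)>=1
    A->G: in-degree(G)=0, level(G)=1, enqueue
  process C: level=0
    C->B: in-degree(B)=1, level(B)>=1
    C->E: in-degree(E)=1, level(E)>=1
  process D: level=0
    D->B: in-degree(B)=0, level(B)=1, enqueue
    D->E: in-degree(E)=0, level(E)=1, enqueue
  process G: level=1
  process B: level=1
  process E: level=1
    E->F: in-degree(F)=0, level(F)=2, enqueue
  process F: level=2
All levels: A:0, B:1, C:0, D:0, E:1, F:2, G:1
max level = 2

Answer: 2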